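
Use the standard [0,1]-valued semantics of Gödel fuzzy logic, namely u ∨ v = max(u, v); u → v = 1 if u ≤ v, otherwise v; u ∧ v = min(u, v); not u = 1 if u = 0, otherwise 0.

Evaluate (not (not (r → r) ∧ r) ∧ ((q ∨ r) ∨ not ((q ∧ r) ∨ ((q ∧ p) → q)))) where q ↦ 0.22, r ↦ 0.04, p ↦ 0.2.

0.22

(r → r): 0.04 ≤ 0.04, so result = 1
not (r → r): Gödel ¬ of 1 = 0 (operand ≠ 0)
(not (r → r) ∧ r) = min(0, 0.04) = 0
not (not (r → r) ∧ r): Gödel ¬ of 0 = 1 (operand is 0)
(q ∨ r) = max(0.22, 0.04) = 0.22
(q ∧ r) = min(0.22, 0.04) = 0.04
(q ∧ p) = min(0.22, 0.2) = 0.2
((q ∧ p) → q): 0.2 ≤ 0.22, so result = 1
((q ∧ r) ∨ ((q ∧ p) → q)) = max(0.04, 1) = 1
not ((q ∧ r) ∨ ((q ∧ p) → q)): Gödel ¬ of 1 = 0 (operand ≠ 0)
((q ∨ r) ∨ not ((q ∧ r) ∨ ((q ∧ p) → q))) = max(0.22, 0) = 0.22
(not (not (r → r) ∧ r) ∧ ((q ∨ r) ∨ not ((q ∧ r) ∨ ((q ∧ p) → q)))) = min(1, 0.22) = 0.22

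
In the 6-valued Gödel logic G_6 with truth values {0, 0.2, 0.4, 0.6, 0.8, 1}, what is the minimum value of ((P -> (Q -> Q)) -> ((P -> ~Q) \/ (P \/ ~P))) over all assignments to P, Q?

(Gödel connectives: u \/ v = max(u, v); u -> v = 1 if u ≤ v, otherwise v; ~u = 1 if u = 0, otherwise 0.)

The minimum is attained at P = 0.2, Q = 0.2:
  (Q -> Q): 0.2 ≤ 0.2, so result = 1
  (P -> (Q -> Q)): 0.2 ≤ 1, so result = 1
  ~Q: Gödel ¬ of 0.2 = 0 (operand ≠ 0)
  (P -> ~Q): 0.2 > 0, so result = 0
  ~P: Gödel ¬ of 0.2 = 0 (operand ≠ 0)
  (P \/ ~P) = max(0.2, 0) = 0.2
  ((P -> ~Q) \/ (P \/ ~P)) = max(0, 0.2) = 0.2
  ((P -> (Q -> Q)) -> ((P -> ~Q) \/ (P \/ ~P))): 1 > 0.2, so result = 0.2
Checking all 36 assignments confirms none give a value below 0.20.

0.20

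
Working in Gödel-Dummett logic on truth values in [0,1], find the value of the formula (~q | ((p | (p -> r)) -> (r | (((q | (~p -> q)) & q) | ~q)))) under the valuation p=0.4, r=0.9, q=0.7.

~q: Gödel ¬ of 0.7 = 0 (operand ≠ 0)
(p -> r): 0.4 ≤ 0.9, so result = 1
(p | (p -> r)) = max(0.4, 1) = 1
~p: Gödel ¬ of 0.4 = 0 (operand ≠ 0)
(~p -> q): 0 ≤ 0.7, so result = 1
(q | (~p -> q)) = max(0.7, 1) = 1
((q | (~p -> q)) & q) = min(1, 0.7) = 0.7
~q: Gödel ¬ of 0.7 = 0 (operand ≠ 0)
(((q | (~p -> q)) & q) | ~q) = max(0.7, 0) = 0.7
(r | (((q | (~p -> q)) & q) | ~q)) = max(0.9, 0.7) = 0.9
((p | (p -> r)) -> (r | (((q | (~p -> q)) & q) | ~q))): 1 > 0.9, so result = 0.9
(~q | ((p | (p -> r)) -> (r | (((q | (~p -> q)) & q) | ~q)))) = max(0, 0.9) = 0.9

0.90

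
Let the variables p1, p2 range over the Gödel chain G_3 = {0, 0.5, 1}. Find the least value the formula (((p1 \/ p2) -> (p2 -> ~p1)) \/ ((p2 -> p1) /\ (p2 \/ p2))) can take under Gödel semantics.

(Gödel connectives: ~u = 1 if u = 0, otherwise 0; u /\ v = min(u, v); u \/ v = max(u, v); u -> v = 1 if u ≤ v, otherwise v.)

The minimum is attained at p1 = 0.5, p2 = 0.5:
  (p1 \/ p2) = max(0.5, 0.5) = 0.5
  ~p1: Gödel ¬ of 0.5 = 0 (operand ≠ 0)
  (p2 -> ~p1): 0.5 > 0, so result = 0
  ((p1 \/ p2) -> (p2 -> ~p1)): 0.5 > 0, so result = 0
  (p2 -> p1): 0.5 ≤ 0.5, so result = 1
  (p2 \/ p2) = max(0.5, 0.5) = 0.5
  ((p2 -> p1) /\ (p2 \/ p2)) = min(1, 0.5) = 0.5
  (((p1 \/ p2) -> (p2 -> ~p1)) \/ ((p2 -> p1) /\ (p2 \/ p2))) = max(0, 0.5) = 0.5
Checking all 9 assignments confirms none give a value below 0.50.

0.50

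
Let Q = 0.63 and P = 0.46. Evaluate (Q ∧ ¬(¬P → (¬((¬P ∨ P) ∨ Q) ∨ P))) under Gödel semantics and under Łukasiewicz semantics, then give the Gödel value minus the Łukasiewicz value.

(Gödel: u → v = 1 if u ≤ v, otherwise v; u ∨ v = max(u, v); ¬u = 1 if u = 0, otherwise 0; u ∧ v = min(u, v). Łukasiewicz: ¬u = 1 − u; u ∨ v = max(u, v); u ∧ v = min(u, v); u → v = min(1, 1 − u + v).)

-0.08

Gödel evaluation:
  ¬P: Gödel ¬ of 0.46 = 0 (operand ≠ 0)
  ¬P: Gödel ¬ of 0.46 = 0 (operand ≠ 0)
  (¬P ∨ P) = max(0, 0.46) = 0.46
  ((¬P ∨ P) ∨ Q) = max(0.46, 0.63) = 0.63
  ¬((¬P ∨ P) ∨ Q): Gödel ¬ of 0.63 = 0 (operand ≠ 0)
  (¬((¬P ∨ P) ∨ Q) ∨ P) = max(0, 0.46) = 0.46
  (¬P → (¬((¬P ∨ P) ∨ Q) ∨ P)): 0 ≤ 0.46, so result = 1
  ¬(¬P → (¬((¬P ∨ P) ∨ Q) ∨ P)): Gödel ¬ of 1 = 0 (operand ≠ 0)
  (Q ∧ ¬(¬P → (¬((¬P ∨ P) ∨ Q) ∨ P))) = min(0.63, 0) = 0
  Gödel value = 0
Łukasiewicz evaluation:
  ¬P: Łukasiewicz ¬ gives 1 − 0.46 = 0.54
  ¬P: Łukasiewicz ¬ gives 1 − 0.46 = 0.54
  (¬P ∨ P) = max(0.54, 0.46) = 0.54
  ((¬P ∨ P) ∨ Q) = max(0.54, 0.63) = 0.63
  ¬((¬P ∨ P) ∨ Q): Łukasiewicz ¬ gives 1 − 0.63 = 0.37
  (¬((¬P ∨ P) ∨ Q) ∨ P) = max(0.37, 0.46) = 0.46
  (¬P → (¬((¬P ∨ P) ∨ Q) ∨ P)): min(1, 1 − 0.54 + 0.46) = 0.92
  ¬(¬P → (¬((¬P ∨ P) ∨ Q) ∨ P)): Łukasiewicz ¬ gives 1 − 0.92 = 0.08
  (Q ∧ ¬(¬P → (¬((¬P ∨ P) ∨ Q) ∨ P))) = min(0.63, 0.08) = 0.08
  Łukasiewicz value = 0.08
Difference: 0 − 0.08 = -0.08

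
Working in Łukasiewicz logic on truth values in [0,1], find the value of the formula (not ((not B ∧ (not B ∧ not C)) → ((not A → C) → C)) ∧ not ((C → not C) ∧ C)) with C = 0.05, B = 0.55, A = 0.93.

0.38

not B: Łukasiewicz ¬ gives 1 − 0.55 = 0.45
not B: Łukasiewicz ¬ gives 1 − 0.55 = 0.45
not C: Łukasiewicz ¬ gives 1 − 0.05 = 0.95
(not B ∧ not C) = min(0.45, 0.95) = 0.45
(not B ∧ (not B ∧ not C)) = min(0.45, 0.45) = 0.45
not A: Łukasiewicz ¬ gives 1 − 0.93 = 0.07
(not A → C): min(1, 1 − 0.07 + 0.05) = 0.98
((not A → C) → C): min(1, 1 − 0.98 + 0.05) = 0.07
((not B ∧ (not B ∧ not C)) → ((not A → C) → C)): min(1, 1 − 0.45 + 0.07) = 0.62
not ((not B ∧ (not B ∧ not C)) → ((not A → C) → C)): Łukasiewicz ¬ gives 1 − 0.62 = 0.38
not C: Łukasiewicz ¬ gives 1 − 0.05 = 0.95
(C → not C): min(1, 1 − 0.05 + 0.95) = 1
((C → not C) ∧ C) = min(1, 0.05) = 0.05
not ((C → not C) ∧ C): Łukasiewicz ¬ gives 1 − 0.05 = 0.95
(not ((not B ∧ (not B ∧ not C)) → ((not A → C) → C)) ∧ not ((C → not C) ∧ C)) = min(0.38, 0.95) = 0.38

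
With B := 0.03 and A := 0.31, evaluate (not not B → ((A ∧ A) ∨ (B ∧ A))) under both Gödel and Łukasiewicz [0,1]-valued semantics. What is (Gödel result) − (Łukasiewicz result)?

-0.69

Gödel evaluation:
  not B: Gödel ¬ of 0.03 = 0 (operand ≠ 0)
  not not B: Gödel ¬ of 0 = 1 (operand is 0)
  (A ∧ A) = min(0.31, 0.31) = 0.31
  (B ∧ A) = min(0.03, 0.31) = 0.03
  ((A ∧ A) ∨ (B ∧ A)) = max(0.31, 0.03) = 0.31
  (not not B → ((A ∧ A) ∨ (B ∧ A))): 1 > 0.31, so result = 0.31
  Gödel value = 0.31
Łukasiewicz evaluation:
  not B: Łukasiewicz ¬ gives 1 − 0.03 = 0.97
  not not B: Łukasiewicz ¬ gives 1 − 0.97 = 0.03
  (A ∧ A) = min(0.31, 0.31) = 0.31
  (B ∧ A) = min(0.03, 0.31) = 0.03
  ((A ∧ A) ∨ (B ∧ A)) = max(0.31, 0.03) = 0.31
  (not not B → ((A ∧ A) ∨ (B ∧ A))): min(1, 1 − 0.03 + 0.31) = 1
  Łukasiewicz value = 1
Difference: 0.31 − 1 = -0.69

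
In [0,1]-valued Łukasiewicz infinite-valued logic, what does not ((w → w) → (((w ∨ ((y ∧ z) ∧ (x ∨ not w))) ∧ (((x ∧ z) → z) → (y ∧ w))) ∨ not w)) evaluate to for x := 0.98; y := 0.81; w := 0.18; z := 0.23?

0.18

(w → w): min(1, 1 − 0.18 + 0.18) = 1
(y ∧ z) = min(0.81, 0.23) = 0.23
not w: Łukasiewicz ¬ gives 1 − 0.18 = 0.82
(x ∨ not w) = max(0.98, 0.82) = 0.98
((y ∧ z) ∧ (x ∨ not w)) = min(0.23, 0.98) = 0.23
(w ∨ ((y ∧ z) ∧ (x ∨ not w))) = max(0.18, 0.23) = 0.23
(x ∧ z) = min(0.98, 0.23) = 0.23
((x ∧ z) → z): min(1, 1 − 0.23 + 0.23) = 1
(y ∧ w) = min(0.81, 0.18) = 0.18
(((x ∧ z) → z) → (y ∧ w)): min(1, 1 − 1 + 0.18) = 0.18
((w ∨ ((y ∧ z) ∧ (x ∨ not w))) ∧ (((x ∧ z) → z) → (y ∧ w))) = min(0.23, 0.18) = 0.18
not w: Łukasiewicz ¬ gives 1 − 0.18 = 0.82
(((w ∨ ((y ∧ z) ∧ (x ∨ not w))) ∧ (((x ∧ z) → z) → (y ∧ w))) ∨ not w) = max(0.18, 0.82) = 0.82
((w → w) → (((w ∨ ((y ∧ z) ∧ (x ∨ not w))) ∧ (((x ∧ z) → z) → (y ∧ w))) ∨ not w)): min(1, 1 − 1 + 0.82) = 0.82
not ((w → w) → (((w ∨ ((y ∧ z) ∧ (x ∨ not w))) ∧ (((x ∧ z) → z) → (y ∧ w))) ∨ not w)): Łukasiewicz ¬ gives 1 − 0.82 = 0.18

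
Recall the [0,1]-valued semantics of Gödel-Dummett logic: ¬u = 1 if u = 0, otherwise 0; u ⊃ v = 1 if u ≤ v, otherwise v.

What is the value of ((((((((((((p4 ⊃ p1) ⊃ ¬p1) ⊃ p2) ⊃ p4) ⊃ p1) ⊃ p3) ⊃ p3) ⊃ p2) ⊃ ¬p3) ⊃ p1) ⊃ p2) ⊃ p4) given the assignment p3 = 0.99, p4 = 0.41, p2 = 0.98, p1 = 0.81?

(p4 ⊃ p1): 0.41 ≤ 0.81, so result = 1
¬p1: Gödel ¬ of 0.81 = 0 (operand ≠ 0)
((p4 ⊃ p1) ⊃ ¬p1): 1 > 0, so result = 0
(((p4 ⊃ p1) ⊃ ¬p1) ⊃ p2): 0 ≤ 0.98, so result = 1
((((p4 ⊃ p1) ⊃ ¬p1) ⊃ p2) ⊃ p4): 1 > 0.41, so result = 0.41
(((((p4 ⊃ p1) ⊃ ¬p1) ⊃ p2) ⊃ p4) ⊃ p1): 0.41 ≤ 0.81, so result = 1
((((((p4 ⊃ p1) ⊃ ¬p1) ⊃ p2) ⊃ p4) ⊃ p1) ⊃ p3): 1 > 0.99, so result = 0.99
(((((((p4 ⊃ p1) ⊃ ¬p1) ⊃ p2) ⊃ p4) ⊃ p1) ⊃ p3) ⊃ p3): 0.99 ≤ 0.99, so result = 1
((((((((p4 ⊃ p1) ⊃ ¬p1) ⊃ p2) ⊃ p4) ⊃ p1) ⊃ p3) ⊃ p3) ⊃ p2): 1 > 0.98, so result = 0.98
¬p3: Gödel ¬ of 0.99 = 0 (operand ≠ 0)
(((((((((p4 ⊃ p1) ⊃ ¬p1) ⊃ p2) ⊃ p4) ⊃ p1) ⊃ p3) ⊃ p3) ⊃ p2) ⊃ ¬p3): 0.98 > 0, so result = 0
((((((((((p4 ⊃ p1) ⊃ ¬p1) ⊃ p2) ⊃ p4) ⊃ p1) ⊃ p3) ⊃ p3) ⊃ p2) ⊃ ¬p3) ⊃ p1): 0 ≤ 0.81, so result = 1
(((((((((((p4 ⊃ p1) ⊃ ¬p1) ⊃ p2) ⊃ p4) ⊃ p1) ⊃ p3) ⊃ p3) ⊃ p2) ⊃ ¬p3) ⊃ p1) ⊃ p2): 1 > 0.98, so result = 0.98
((((((((((((p4 ⊃ p1) ⊃ ¬p1) ⊃ p2) ⊃ p4) ⊃ p1) ⊃ p3) ⊃ p3) ⊃ p2) ⊃ ¬p3) ⊃ p1) ⊃ p2) ⊃ p4): 0.98 > 0.41, so result = 0.41

0.41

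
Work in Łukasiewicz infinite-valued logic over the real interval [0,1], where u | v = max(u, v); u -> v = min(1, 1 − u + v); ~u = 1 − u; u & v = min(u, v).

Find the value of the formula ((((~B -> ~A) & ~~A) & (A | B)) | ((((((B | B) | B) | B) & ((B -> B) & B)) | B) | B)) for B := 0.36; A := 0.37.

~B: Łukasiewicz ¬ gives 1 − 0.36 = 0.64
~A: Łukasiewicz ¬ gives 1 − 0.37 = 0.63
(~B -> ~A): min(1, 1 − 0.64 + 0.63) = 0.99
~A: Łukasiewicz ¬ gives 1 − 0.37 = 0.63
~~A: Łukasiewicz ¬ gives 1 − 0.63 = 0.37
((~B -> ~A) & ~~A) = min(0.99, 0.37) = 0.37
(A | B) = max(0.37, 0.36) = 0.37
(((~B -> ~A) & ~~A) & (A | B)) = min(0.37, 0.37) = 0.37
(B | B) = max(0.36, 0.36) = 0.36
((B | B) | B) = max(0.36, 0.36) = 0.36
(((B | B) | B) | B) = max(0.36, 0.36) = 0.36
(B -> B): min(1, 1 − 0.36 + 0.36) = 1
((B -> B) & B) = min(1, 0.36) = 0.36
((((B | B) | B) | B) & ((B -> B) & B)) = min(0.36, 0.36) = 0.36
(((((B | B) | B) | B) & ((B -> B) & B)) | B) = max(0.36, 0.36) = 0.36
((((((B | B) | B) | B) & ((B -> B) & B)) | B) | B) = max(0.36, 0.36) = 0.36
((((~B -> ~A) & ~~A) & (A | B)) | ((((((B | B) | B) | B) & ((B -> B) & B)) | B) | B)) = max(0.37, 0.36) = 0.37

0.37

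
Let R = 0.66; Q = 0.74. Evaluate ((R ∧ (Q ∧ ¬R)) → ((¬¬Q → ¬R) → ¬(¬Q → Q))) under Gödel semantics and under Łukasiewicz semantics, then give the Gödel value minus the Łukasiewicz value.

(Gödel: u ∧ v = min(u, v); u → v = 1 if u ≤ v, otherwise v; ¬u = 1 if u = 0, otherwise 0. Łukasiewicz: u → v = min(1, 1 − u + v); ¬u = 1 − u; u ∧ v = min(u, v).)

Gödel evaluation:
  ¬R: Gödel ¬ of 0.66 = 0 (operand ≠ 0)
  (Q ∧ ¬R) = min(0.74, 0) = 0
  (R ∧ (Q ∧ ¬R)) = min(0.66, 0) = 0
  ¬Q: Gödel ¬ of 0.74 = 0 (operand ≠ 0)
  ¬¬Q: Gödel ¬ of 0 = 1 (operand is 0)
  ¬R: Gödel ¬ of 0.66 = 0 (operand ≠ 0)
  (¬¬Q → ¬R): 1 > 0, so result = 0
  ¬Q: Gödel ¬ of 0.74 = 0 (operand ≠ 0)
  (¬Q → Q): 0 ≤ 0.74, so result = 1
  ¬(¬Q → Q): Gödel ¬ of 1 = 0 (operand ≠ 0)
  ((¬¬Q → ¬R) → ¬(¬Q → Q)): 0 ≤ 0, so result = 1
  ((R ∧ (Q ∧ ¬R)) → ((¬¬Q → ¬R) → ¬(¬Q → Q))): 0 ≤ 1, so result = 1
  Gödel value = 1
Łukasiewicz evaluation:
  ¬R: Łukasiewicz ¬ gives 1 − 0.66 = 0.34
  (Q ∧ ¬R) = min(0.74, 0.34) = 0.34
  (R ∧ (Q ∧ ¬R)) = min(0.66, 0.34) = 0.34
  ¬Q: Łukasiewicz ¬ gives 1 − 0.74 = 0.26
  ¬¬Q: Łukasiewicz ¬ gives 1 − 0.26 = 0.74
  ¬R: Łukasiewicz ¬ gives 1 − 0.66 = 0.34
  (¬¬Q → ¬R): min(1, 1 − 0.74 + 0.34) = 0.6
  ¬Q: Łukasiewicz ¬ gives 1 − 0.74 = 0.26
  (¬Q → Q): min(1, 1 − 0.26 + 0.74) = 1
  ¬(¬Q → Q): Łukasiewicz ¬ gives 1 − 1 = 0
  ((¬¬Q → ¬R) → ¬(¬Q → Q)): min(1, 1 − 0.6 + 0) = 0.4
  ((R ∧ (Q ∧ ¬R)) → ((¬¬Q → ¬R) → ¬(¬Q → Q))): min(1, 1 − 0.34 + 0.4) = 1
  Łukasiewicz value = 1
Difference: 1 − 1 = 0.00

0.00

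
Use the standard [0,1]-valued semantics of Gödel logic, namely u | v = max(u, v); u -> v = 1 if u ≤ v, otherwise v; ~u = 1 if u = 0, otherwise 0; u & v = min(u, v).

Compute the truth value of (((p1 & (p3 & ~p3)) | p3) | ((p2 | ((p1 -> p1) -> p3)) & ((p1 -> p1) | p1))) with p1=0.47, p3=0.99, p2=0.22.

0.99

~p3: Gödel ¬ of 0.99 = 0 (operand ≠ 0)
(p3 & ~p3) = min(0.99, 0) = 0
(p1 & (p3 & ~p3)) = min(0.47, 0) = 0
((p1 & (p3 & ~p3)) | p3) = max(0, 0.99) = 0.99
(p1 -> p1): 0.47 ≤ 0.47, so result = 1
((p1 -> p1) -> p3): 1 > 0.99, so result = 0.99
(p2 | ((p1 -> p1) -> p3)) = max(0.22, 0.99) = 0.99
(p1 -> p1): 0.47 ≤ 0.47, so result = 1
((p1 -> p1) | p1) = max(1, 0.47) = 1
((p2 | ((p1 -> p1) -> p3)) & ((p1 -> p1) | p1)) = min(0.99, 1) = 0.99
(((p1 & (p3 & ~p3)) | p3) | ((p2 | ((p1 -> p1) -> p3)) & ((p1 -> p1) | p1))) = max(0.99, 0.99) = 0.99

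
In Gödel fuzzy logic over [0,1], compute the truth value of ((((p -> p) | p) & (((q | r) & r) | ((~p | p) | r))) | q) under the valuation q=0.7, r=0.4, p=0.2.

(p -> p): 0.2 ≤ 0.2, so result = 1
((p -> p) | p) = max(1, 0.2) = 1
(q | r) = max(0.7, 0.4) = 0.7
((q | r) & r) = min(0.7, 0.4) = 0.4
~p: Gödel ¬ of 0.2 = 0 (operand ≠ 0)
(~p | p) = max(0, 0.2) = 0.2
((~p | p) | r) = max(0.2, 0.4) = 0.4
(((q | r) & r) | ((~p | p) | r)) = max(0.4, 0.4) = 0.4
(((p -> p) | p) & (((q | r) & r) | ((~p | p) | r))) = min(1, 0.4) = 0.4
((((p -> p) | p) & (((q | r) & r) | ((~p | p) | r))) | q) = max(0.4, 0.7) = 0.7

0.70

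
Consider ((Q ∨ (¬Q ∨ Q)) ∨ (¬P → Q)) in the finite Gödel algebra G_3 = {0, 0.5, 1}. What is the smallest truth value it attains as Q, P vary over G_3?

The minimum is attained at Q = 0.5, P = 0:
  ¬Q: Gödel ¬ of 0.5 = 0 (operand ≠ 0)
  (¬Q ∨ Q) = max(0, 0.5) = 0.5
  (Q ∨ (¬Q ∨ Q)) = max(0.5, 0.5) = 0.5
  ¬P: Gödel ¬ of 0 = 1 (operand is 0)
  (¬P → Q): 1 > 0.5, so result = 0.5
  ((Q ∨ (¬Q ∨ Q)) ∨ (¬P → Q)) = max(0.5, 0.5) = 0.5
Checking all 9 assignments confirms none give a value below 0.50.

0.50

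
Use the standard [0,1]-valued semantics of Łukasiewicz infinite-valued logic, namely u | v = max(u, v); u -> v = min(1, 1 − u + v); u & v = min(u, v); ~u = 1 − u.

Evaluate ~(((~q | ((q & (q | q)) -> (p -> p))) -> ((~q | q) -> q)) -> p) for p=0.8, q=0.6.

0.20

~q: Łukasiewicz ¬ gives 1 − 0.6 = 0.4
(q | q) = max(0.6, 0.6) = 0.6
(q & (q | q)) = min(0.6, 0.6) = 0.6
(p -> p): min(1, 1 − 0.8 + 0.8) = 1
((q & (q | q)) -> (p -> p)): min(1, 1 − 0.6 + 1) = 1
(~q | ((q & (q | q)) -> (p -> p))) = max(0.4, 1) = 1
~q: Łukasiewicz ¬ gives 1 − 0.6 = 0.4
(~q | q) = max(0.4, 0.6) = 0.6
((~q | q) -> q): min(1, 1 − 0.6 + 0.6) = 1
((~q | ((q & (q | q)) -> (p -> p))) -> ((~q | q) -> q)): min(1, 1 − 1 + 1) = 1
(((~q | ((q & (q | q)) -> (p -> p))) -> ((~q | q) -> q)) -> p): min(1, 1 − 1 + 0.8) = 0.8
~(((~q | ((q & (q | q)) -> (p -> p))) -> ((~q | q) -> q)) -> p): Łukasiewicz ¬ gives 1 − 0.8 = 0.2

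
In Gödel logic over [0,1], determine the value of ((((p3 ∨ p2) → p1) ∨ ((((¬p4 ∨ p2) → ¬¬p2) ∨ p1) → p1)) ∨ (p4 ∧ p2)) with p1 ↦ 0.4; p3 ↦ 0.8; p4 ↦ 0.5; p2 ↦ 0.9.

(p3 ∨ p2) = max(0.8, 0.9) = 0.9
((p3 ∨ p2) → p1): 0.9 > 0.4, so result = 0.4
¬p4: Gödel ¬ of 0.5 = 0 (operand ≠ 0)
(¬p4 ∨ p2) = max(0, 0.9) = 0.9
¬p2: Gödel ¬ of 0.9 = 0 (operand ≠ 0)
¬¬p2: Gödel ¬ of 0 = 1 (operand is 0)
((¬p4 ∨ p2) → ¬¬p2): 0.9 ≤ 1, so result = 1
(((¬p4 ∨ p2) → ¬¬p2) ∨ p1) = max(1, 0.4) = 1
((((¬p4 ∨ p2) → ¬¬p2) ∨ p1) → p1): 1 > 0.4, so result = 0.4
(((p3 ∨ p2) → p1) ∨ ((((¬p4 ∨ p2) → ¬¬p2) ∨ p1) → p1)) = max(0.4, 0.4) = 0.4
(p4 ∧ p2) = min(0.5, 0.9) = 0.5
((((p3 ∨ p2) → p1) ∨ ((((¬p4 ∨ p2) → ¬¬p2) ∨ p1) → p1)) ∨ (p4 ∧ p2)) = max(0.4, 0.5) = 0.5

0.50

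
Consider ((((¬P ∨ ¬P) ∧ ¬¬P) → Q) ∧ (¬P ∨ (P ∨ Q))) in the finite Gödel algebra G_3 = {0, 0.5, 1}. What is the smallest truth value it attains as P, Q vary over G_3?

The minimum is attained at P = 0.5, Q = 0:
  ¬P: Gödel ¬ of 0.5 = 0 (operand ≠ 0)
  ¬P: Gödel ¬ of 0.5 = 0 (operand ≠ 0)
  (¬P ∨ ¬P) = max(0, 0) = 0
  ¬P: Gödel ¬ of 0.5 = 0 (operand ≠ 0)
  ¬¬P: Gödel ¬ of 0 = 1 (operand is 0)
  ((¬P ∨ ¬P) ∧ ¬¬P) = min(0, 1) = 0
  (((¬P ∨ ¬P) ∧ ¬¬P) → Q): 0 ≤ 0, so result = 1
  ¬P: Gödel ¬ of 0.5 = 0 (operand ≠ 0)
  (P ∨ Q) = max(0.5, 0) = 0.5
  (¬P ∨ (P ∨ Q)) = max(0, 0.5) = 0.5
  ((((¬P ∨ ¬P) ∧ ¬¬P) → Q) ∧ (¬P ∨ (P ∨ Q))) = min(1, 0.5) = 0.5
Checking all 9 assignments confirms none give a value below 0.50.

0.50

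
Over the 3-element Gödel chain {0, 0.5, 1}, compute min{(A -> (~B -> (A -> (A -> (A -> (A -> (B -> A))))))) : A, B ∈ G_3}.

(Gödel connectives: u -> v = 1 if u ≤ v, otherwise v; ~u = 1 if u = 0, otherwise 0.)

Every assignment gives 1. For instance at A = 0, B = 0:
  ~B: Gödel ¬ of 0 = 1 (operand is 0)
  (B -> A): 0 ≤ 0, so result = 1
  (A -> (B -> A)): 0 ≤ 1, so result = 1
  (A -> (A -> (B -> A))): 0 ≤ 1, so result = 1
  (A -> (A -> (A -> (B -> A)))): 0 ≤ 1, so result = 1
  (A -> (A -> (A -> (A -> (B -> A))))): 0 ≤ 1, so result = 1
  (~B -> (A -> (A -> (A -> (A -> (B -> A)))))): 1 ≤ 1, so result = 1
  (A -> (~B -> (A -> (A -> (A -> (A -> (B -> A))))))): 0 ≤ 1, so result = 1
All 9 assignments give value 1 — the formula is a G_3-tautology.

1.00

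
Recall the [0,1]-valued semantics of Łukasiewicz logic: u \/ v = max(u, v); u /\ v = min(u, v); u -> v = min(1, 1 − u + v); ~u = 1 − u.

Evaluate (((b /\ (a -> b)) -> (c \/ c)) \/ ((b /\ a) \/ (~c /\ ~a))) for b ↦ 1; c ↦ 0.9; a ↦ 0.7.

0.90

(a -> b): min(1, 1 − 0.7 + 1) = 1
(b /\ (a -> b)) = min(1, 1) = 1
(c \/ c) = max(0.9, 0.9) = 0.9
((b /\ (a -> b)) -> (c \/ c)): min(1, 1 − 1 + 0.9) = 0.9
(b /\ a) = min(1, 0.7) = 0.7
~c: Łukasiewicz ¬ gives 1 − 0.9 = 0.1
~a: Łukasiewicz ¬ gives 1 − 0.7 = 0.3
(~c /\ ~a) = min(0.1, 0.3) = 0.1
((b /\ a) \/ (~c /\ ~a)) = max(0.7, 0.1) = 0.7
(((b /\ (a -> b)) -> (c \/ c)) \/ ((b /\ a) \/ (~c /\ ~a))) = max(0.9, 0.7) = 0.9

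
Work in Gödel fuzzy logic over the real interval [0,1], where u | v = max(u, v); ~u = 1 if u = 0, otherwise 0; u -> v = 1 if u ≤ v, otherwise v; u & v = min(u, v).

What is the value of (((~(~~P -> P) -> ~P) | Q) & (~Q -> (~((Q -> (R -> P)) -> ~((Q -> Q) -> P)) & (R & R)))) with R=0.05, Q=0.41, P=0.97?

~P: Gödel ¬ of 0.97 = 0 (operand ≠ 0)
~~P: Gödel ¬ of 0 = 1 (operand is 0)
(~~P -> P): 1 > 0.97, so result = 0.97
~(~~P -> P): Gödel ¬ of 0.97 = 0 (operand ≠ 0)
~P: Gödel ¬ of 0.97 = 0 (operand ≠ 0)
(~(~~P -> P) -> ~P): 0 ≤ 0, so result = 1
((~(~~P -> P) -> ~P) | Q) = max(1, 0.41) = 1
~Q: Gödel ¬ of 0.41 = 0 (operand ≠ 0)
(R -> P): 0.05 ≤ 0.97, so result = 1
(Q -> (R -> P)): 0.41 ≤ 1, so result = 1
(Q -> Q): 0.41 ≤ 0.41, so result = 1
((Q -> Q) -> P): 1 > 0.97, so result = 0.97
~((Q -> Q) -> P): Gödel ¬ of 0.97 = 0 (operand ≠ 0)
((Q -> (R -> P)) -> ~((Q -> Q) -> P)): 1 > 0, so result = 0
~((Q -> (R -> P)) -> ~((Q -> Q) -> P)): Gödel ¬ of 0 = 1 (operand is 0)
(R & R) = min(0.05, 0.05) = 0.05
(~((Q -> (R -> P)) -> ~((Q -> Q) -> P)) & (R & R)) = min(1, 0.05) = 0.05
(~Q -> (~((Q -> (R -> P)) -> ~((Q -> Q) -> P)) & (R & R))): 0 ≤ 0.05, so result = 1
(((~(~~P -> P) -> ~P) | Q) & (~Q -> (~((Q -> (R -> P)) -> ~((Q -> Q) -> P)) & (R & R)))) = min(1, 1) = 1

1.00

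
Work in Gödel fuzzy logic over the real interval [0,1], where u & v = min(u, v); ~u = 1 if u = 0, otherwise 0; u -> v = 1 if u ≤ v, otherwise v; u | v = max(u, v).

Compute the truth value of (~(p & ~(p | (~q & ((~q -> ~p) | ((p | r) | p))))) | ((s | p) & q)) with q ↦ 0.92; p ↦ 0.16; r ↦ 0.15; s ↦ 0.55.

1.00

~q: Gödel ¬ of 0.92 = 0 (operand ≠ 0)
~q: Gödel ¬ of 0.92 = 0 (operand ≠ 0)
~p: Gödel ¬ of 0.16 = 0 (operand ≠ 0)
(~q -> ~p): 0 ≤ 0, so result = 1
(p | r) = max(0.16, 0.15) = 0.16
((p | r) | p) = max(0.16, 0.16) = 0.16
((~q -> ~p) | ((p | r) | p)) = max(1, 0.16) = 1
(~q & ((~q -> ~p) | ((p | r) | p))) = min(0, 1) = 0
(p | (~q & ((~q -> ~p) | ((p | r) | p)))) = max(0.16, 0) = 0.16
~(p | (~q & ((~q -> ~p) | ((p | r) | p)))): Gödel ¬ of 0.16 = 0 (operand ≠ 0)
(p & ~(p | (~q & ((~q -> ~p) | ((p | r) | p))))) = min(0.16, 0) = 0
~(p & ~(p | (~q & ((~q -> ~p) | ((p | r) | p))))): Gödel ¬ of 0 = 1 (operand is 0)
(s | p) = max(0.55, 0.16) = 0.55
((s | p) & q) = min(0.55, 0.92) = 0.55
(~(p & ~(p | (~q & ((~q -> ~p) | ((p | r) | p))))) | ((s | p) & q)) = max(1, 0.55) = 1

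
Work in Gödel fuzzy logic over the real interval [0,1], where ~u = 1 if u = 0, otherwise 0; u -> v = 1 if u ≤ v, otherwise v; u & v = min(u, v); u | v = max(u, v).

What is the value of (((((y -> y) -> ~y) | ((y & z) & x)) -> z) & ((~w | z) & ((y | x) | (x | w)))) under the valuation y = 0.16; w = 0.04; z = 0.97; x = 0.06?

0.16

(y -> y): 0.16 ≤ 0.16, so result = 1
~y: Gödel ¬ of 0.16 = 0 (operand ≠ 0)
((y -> y) -> ~y): 1 > 0, so result = 0
(y & z) = min(0.16, 0.97) = 0.16
((y & z) & x) = min(0.16, 0.06) = 0.06
(((y -> y) -> ~y) | ((y & z) & x)) = max(0, 0.06) = 0.06
((((y -> y) -> ~y) | ((y & z) & x)) -> z): 0.06 ≤ 0.97, so result = 1
~w: Gödel ¬ of 0.04 = 0 (operand ≠ 0)
(~w | z) = max(0, 0.97) = 0.97
(y | x) = max(0.16, 0.06) = 0.16
(x | w) = max(0.06, 0.04) = 0.06
((y | x) | (x | w)) = max(0.16, 0.06) = 0.16
((~w | z) & ((y | x) | (x | w))) = min(0.97, 0.16) = 0.16
(((((y -> y) -> ~y) | ((y & z) & x)) -> z) & ((~w | z) & ((y | x) | (x | w)))) = min(1, 0.16) = 0.16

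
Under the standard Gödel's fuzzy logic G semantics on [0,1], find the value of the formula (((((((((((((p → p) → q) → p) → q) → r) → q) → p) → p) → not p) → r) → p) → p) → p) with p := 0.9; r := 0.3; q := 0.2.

(p → p): 0.9 ≤ 0.9, so result = 1
((p → p) → q): 1 > 0.2, so result = 0.2
(((p → p) → q) → p): 0.2 ≤ 0.9, so result = 1
((((p → p) → q) → p) → q): 1 > 0.2, so result = 0.2
(((((p → p) → q) → p) → q) → r): 0.2 ≤ 0.3, so result = 1
((((((p → p) → q) → p) → q) → r) → q): 1 > 0.2, so result = 0.2
(((((((p → p) → q) → p) → q) → r) → q) → p): 0.2 ≤ 0.9, so result = 1
((((((((p → p) → q) → p) → q) → r) → q) → p) → p): 1 > 0.9, so result = 0.9
not p: Gödel ¬ of 0.9 = 0 (operand ≠ 0)
(((((((((p → p) → q) → p) → q) → r) → q) → p) → p) → not p): 0.9 > 0, so result = 0
((((((((((p → p) → q) → p) → q) → r) → q) → p) → p) → not p) → r): 0 ≤ 0.3, so result = 1
(((((((((((p → p) → q) → p) → q) → r) → q) → p) → p) → not p) → r) → p): 1 > 0.9, so result = 0.9
((((((((((((p → p) → q) → p) → q) → r) → q) → p) → p) → not p) → r) → p) → p): 0.9 ≤ 0.9, so result = 1
(((((((((((((p → p) → q) → p) → q) → r) → q) → p) → p) → not p) → r) → p) → p) → p): 1 > 0.9, so result = 0.9

0.90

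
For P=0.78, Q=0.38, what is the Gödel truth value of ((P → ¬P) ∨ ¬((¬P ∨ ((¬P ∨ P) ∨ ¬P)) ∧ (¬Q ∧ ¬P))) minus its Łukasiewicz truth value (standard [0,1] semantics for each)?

Gödel evaluation:
  ¬P: Gödel ¬ of 0.78 = 0 (operand ≠ 0)
  (P → ¬P): 0.78 > 0, so result = 0
  ¬P: Gödel ¬ of 0.78 = 0 (operand ≠ 0)
  ¬P: Gödel ¬ of 0.78 = 0 (operand ≠ 0)
  (¬P ∨ P) = max(0, 0.78) = 0.78
  ¬P: Gödel ¬ of 0.78 = 0 (operand ≠ 0)
  ((¬P ∨ P) ∨ ¬P) = max(0.78, 0) = 0.78
  (¬P ∨ ((¬P ∨ P) ∨ ¬P)) = max(0, 0.78) = 0.78
  ¬Q: Gödel ¬ of 0.38 = 0 (operand ≠ 0)
  ¬P: Gödel ¬ of 0.78 = 0 (operand ≠ 0)
  (¬Q ∧ ¬P) = min(0, 0) = 0
  ((¬P ∨ ((¬P ∨ P) ∨ ¬P)) ∧ (¬Q ∧ ¬P)) = min(0.78, 0) = 0
  ¬((¬P ∨ ((¬P ∨ P) ∨ ¬P)) ∧ (¬Q ∧ ¬P)): Gödel ¬ of 0 = 1 (operand is 0)
  ((P → ¬P) ∨ ¬((¬P ∨ ((¬P ∨ P) ∨ ¬P)) ∧ (¬Q ∧ ¬P))) = max(0, 1) = 1
  Gödel value = 1
Łukasiewicz evaluation:
  ¬P: Łukasiewicz ¬ gives 1 − 0.78 = 0.22
  (P → ¬P): min(1, 1 − 0.78 + 0.22) = 0.44
  ¬P: Łukasiewicz ¬ gives 1 − 0.78 = 0.22
  ¬P: Łukasiewicz ¬ gives 1 − 0.78 = 0.22
  (¬P ∨ P) = max(0.22, 0.78) = 0.78
  ¬P: Łukasiewicz ¬ gives 1 − 0.78 = 0.22
  ((¬P ∨ P) ∨ ¬P) = max(0.78, 0.22) = 0.78
  (¬P ∨ ((¬P ∨ P) ∨ ¬P)) = max(0.22, 0.78) = 0.78
  ¬Q: Łukasiewicz ¬ gives 1 − 0.38 = 0.62
  ¬P: Łukasiewicz ¬ gives 1 − 0.78 = 0.22
  (¬Q ∧ ¬P) = min(0.62, 0.22) = 0.22
  ((¬P ∨ ((¬P ∨ P) ∨ ¬P)) ∧ (¬Q ∧ ¬P)) = min(0.78, 0.22) = 0.22
  ¬((¬P ∨ ((¬P ∨ P) ∨ ¬P)) ∧ (¬Q ∧ ¬P)): Łukasiewicz ¬ gives 1 − 0.22 = 0.78
  ((P → ¬P) ∨ ¬((¬P ∨ ((¬P ∨ P) ∨ ¬P)) ∧ (¬Q ∧ ¬P))) = max(0.44, 0.78) = 0.78
  Łukasiewicz value = 0.78
Difference: 1 − 0.78 = 0.22

0.22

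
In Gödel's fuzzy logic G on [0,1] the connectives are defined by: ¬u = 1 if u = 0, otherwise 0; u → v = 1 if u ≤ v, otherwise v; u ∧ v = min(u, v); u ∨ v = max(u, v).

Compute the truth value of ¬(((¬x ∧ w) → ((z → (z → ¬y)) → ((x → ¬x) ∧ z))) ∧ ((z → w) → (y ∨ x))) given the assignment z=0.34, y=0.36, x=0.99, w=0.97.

0.00

¬x: Gödel ¬ of 0.99 = 0 (operand ≠ 0)
(¬x ∧ w) = min(0, 0.97) = 0
¬y: Gödel ¬ of 0.36 = 0 (operand ≠ 0)
(z → ¬y): 0.34 > 0, so result = 0
(z → (z → ¬y)): 0.34 > 0, so result = 0
¬x: Gödel ¬ of 0.99 = 0 (operand ≠ 0)
(x → ¬x): 0.99 > 0, so result = 0
((x → ¬x) ∧ z) = min(0, 0.34) = 0
((z → (z → ¬y)) → ((x → ¬x) ∧ z)): 0 ≤ 0, so result = 1
((¬x ∧ w) → ((z → (z → ¬y)) → ((x → ¬x) ∧ z))): 0 ≤ 1, so result = 1
(z → w): 0.34 ≤ 0.97, so result = 1
(y ∨ x) = max(0.36, 0.99) = 0.99
((z → w) → (y ∨ x)): 1 > 0.99, so result = 0.99
(((¬x ∧ w) → ((z → (z → ¬y)) → ((x → ¬x) ∧ z))) ∧ ((z → w) → (y ∨ x))) = min(1, 0.99) = 0.99
¬(((¬x ∧ w) → ((z → (z → ¬y)) → ((x → ¬x) ∧ z))) ∧ ((z → w) → (y ∨ x))): Gödel ¬ of 0.99 = 0 (operand ≠ 0)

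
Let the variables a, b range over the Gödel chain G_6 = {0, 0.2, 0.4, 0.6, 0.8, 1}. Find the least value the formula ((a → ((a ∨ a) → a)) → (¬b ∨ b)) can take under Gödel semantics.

The minimum is attained at a = 0, b = 0.2:
  (a ∨ a) = max(0, 0) = 0
  ((a ∨ a) → a): 0 ≤ 0, so result = 1
  (a → ((a ∨ a) → a)): 0 ≤ 1, so result = 1
  ¬b: Gödel ¬ of 0.2 = 0 (operand ≠ 0)
  (¬b ∨ b) = max(0, 0.2) = 0.2
  ((a → ((a ∨ a) → a)) → (¬b ∨ b)): 1 > 0.2, so result = 0.2
Checking all 36 assignments confirms none give a value below 0.20.

0.20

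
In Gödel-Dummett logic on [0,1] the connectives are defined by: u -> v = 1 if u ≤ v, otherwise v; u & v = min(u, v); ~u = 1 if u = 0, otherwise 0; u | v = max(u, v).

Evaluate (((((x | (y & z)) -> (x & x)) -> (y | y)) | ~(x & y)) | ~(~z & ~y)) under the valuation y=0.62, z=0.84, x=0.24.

1.00

(y & z) = min(0.62, 0.84) = 0.62
(x | (y & z)) = max(0.24, 0.62) = 0.62
(x & x) = min(0.24, 0.24) = 0.24
((x | (y & z)) -> (x & x)): 0.62 > 0.24, so result = 0.24
(y | y) = max(0.62, 0.62) = 0.62
(((x | (y & z)) -> (x & x)) -> (y | y)): 0.24 ≤ 0.62, so result = 1
(x & y) = min(0.24, 0.62) = 0.24
~(x & y): Gödel ¬ of 0.24 = 0 (operand ≠ 0)
((((x | (y & z)) -> (x & x)) -> (y | y)) | ~(x & y)) = max(1, 0) = 1
~z: Gödel ¬ of 0.84 = 0 (operand ≠ 0)
~y: Gödel ¬ of 0.62 = 0 (operand ≠ 0)
(~z & ~y) = min(0, 0) = 0
~(~z & ~y): Gödel ¬ of 0 = 1 (operand is 0)
(((((x | (y & z)) -> (x & x)) -> (y | y)) | ~(x & y)) | ~(~z & ~y)) = max(1, 1) = 1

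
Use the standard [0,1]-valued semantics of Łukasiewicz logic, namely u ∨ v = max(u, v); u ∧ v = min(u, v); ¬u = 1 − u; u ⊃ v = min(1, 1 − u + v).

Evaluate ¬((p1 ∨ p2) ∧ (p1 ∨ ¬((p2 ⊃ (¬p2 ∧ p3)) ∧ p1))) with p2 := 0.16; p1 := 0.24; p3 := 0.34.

(p1 ∨ p2) = max(0.24, 0.16) = 0.24
¬p2: Łukasiewicz ¬ gives 1 − 0.16 = 0.84
(¬p2 ∧ p3) = min(0.84, 0.34) = 0.34
(p2 ⊃ (¬p2 ∧ p3)): min(1, 1 − 0.16 + 0.34) = 1
((p2 ⊃ (¬p2 ∧ p3)) ∧ p1) = min(1, 0.24) = 0.24
¬((p2 ⊃ (¬p2 ∧ p3)) ∧ p1): Łukasiewicz ¬ gives 1 − 0.24 = 0.76
(p1 ∨ ¬((p2 ⊃ (¬p2 ∧ p3)) ∧ p1)) = max(0.24, 0.76) = 0.76
((p1 ∨ p2) ∧ (p1 ∨ ¬((p2 ⊃ (¬p2 ∧ p3)) ∧ p1))) = min(0.24, 0.76) = 0.24
¬((p1 ∨ p2) ∧ (p1 ∨ ¬((p2 ⊃ (¬p2 ∧ p3)) ∧ p1))): Łukasiewicz ¬ gives 1 − 0.24 = 0.76

0.76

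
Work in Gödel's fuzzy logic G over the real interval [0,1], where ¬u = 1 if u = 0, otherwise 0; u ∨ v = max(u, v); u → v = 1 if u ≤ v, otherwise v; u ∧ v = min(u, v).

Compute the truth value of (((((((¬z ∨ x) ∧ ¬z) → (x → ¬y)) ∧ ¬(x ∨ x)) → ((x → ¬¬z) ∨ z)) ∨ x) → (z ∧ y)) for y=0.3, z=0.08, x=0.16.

¬z: Gödel ¬ of 0.08 = 0 (operand ≠ 0)
(¬z ∨ x) = max(0, 0.16) = 0.16
¬z: Gödel ¬ of 0.08 = 0 (operand ≠ 0)
((¬z ∨ x) ∧ ¬z) = min(0.16, 0) = 0
¬y: Gödel ¬ of 0.3 = 0 (operand ≠ 0)
(x → ¬y): 0.16 > 0, so result = 0
(((¬z ∨ x) ∧ ¬z) → (x → ¬y)): 0 ≤ 0, so result = 1
(x ∨ x) = max(0.16, 0.16) = 0.16
¬(x ∨ x): Gödel ¬ of 0.16 = 0 (operand ≠ 0)
((((¬z ∨ x) ∧ ¬z) → (x → ¬y)) ∧ ¬(x ∨ x)) = min(1, 0) = 0
¬z: Gödel ¬ of 0.08 = 0 (operand ≠ 0)
¬¬z: Gödel ¬ of 0 = 1 (operand is 0)
(x → ¬¬z): 0.16 ≤ 1, so result = 1
((x → ¬¬z) ∨ z) = max(1, 0.08) = 1
(((((¬z ∨ x) ∧ ¬z) → (x → ¬y)) ∧ ¬(x ∨ x)) → ((x → ¬¬z) ∨ z)): 0 ≤ 1, so result = 1
((((((¬z ∨ x) ∧ ¬z) → (x → ¬y)) ∧ ¬(x ∨ x)) → ((x → ¬¬z) ∨ z)) ∨ x) = max(1, 0.16) = 1
(z ∧ y) = min(0.08, 0.3) = 0.08
(((((((¬z ∨ x) ∧ ¬z) → (x → ¬y)) ∧ ¬(x ∨ x)) → ((x → ¬¬z) ∨ z)) ∨ x) → (z ∧ y)): 1 > 0.08, so result = 0.08

0.08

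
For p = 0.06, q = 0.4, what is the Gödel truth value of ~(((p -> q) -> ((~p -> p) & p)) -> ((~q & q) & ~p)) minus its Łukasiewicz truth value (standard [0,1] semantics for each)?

Gödel evaluation:
  (p -> q): 0.06 ≤ 0.4, so result = 1
  ~p: Gödel ¬ of 0.06 = 0 (operand ≠ 0)
  (~p -> p): 0 ≤ 0.06, so result = 1
  ((~p -> p) & p) = min(1, 0.06) = 0.06
  ((p -> q) -> ((~p -> p) & p)): 1 > 0.06, so result = 0.06
  ~q: Gödel ¬ of 0.4 = 0 (operand ≠ 0)
  (~q & q) = min(0, 0.4) = 0
  ~p: Gödel ¬ of 0.06 = 0 (operand ≠ 0)
  ((~q & q) & ~p) = min(0, 0) = 0
  (((p -> q) -> ((~p -> p) & p)) -> ((~q & q) & ~p)): 0.06 > 0, so result = 0
  ~(((p -> q) -> ((~p -> p) & p)) -> ((~q & q) & ~p)): Gödel ¬ of 0 = 1 (operand is 0)
  Gödel value = 1
Łukasiewicz evaluation:
  (p -> q): min(1, 1 − 0.06 + 0.4) = 1
  ~p: Łukasiewicz ¬ gives 1 − 0.06 = 0.94
  (~p -> p): min(1, 1 − 0.94 + 0.06) = 0.12
  ((~p -> p) & p) = min(0.12, 0.06) = 0.06
  ((p -> q) -> ((~p -> p) & p)): min(1, 1 − 1 + 0.06) = 0.06
  ~q: Łukasiewicz ¬ gives 1 − 0.4 = 0.6
  (~q & q) = min(0.6, 0.4) = 0.4
  ~p: Łukasiewicz ¬ gives 1 − 0.06 = 0.94
  ((~q & q) & ~p) = min(0.4, 0.94) = 0.4
  (((p -> q) -> ((~p -> p) & p)) -> ((~q & q) & ~p)): min(1, 1 − 0.06 + 0.4) = 1
  ~(((p -> q) -> ((~p -> p) & p)) -> ((~q & q) & ~p)): Łukasiewicz ¬ gives 1 − 1 = 0
  Łukasiewicz value = 0
Difference: 1 − 0 = 1.00

1.00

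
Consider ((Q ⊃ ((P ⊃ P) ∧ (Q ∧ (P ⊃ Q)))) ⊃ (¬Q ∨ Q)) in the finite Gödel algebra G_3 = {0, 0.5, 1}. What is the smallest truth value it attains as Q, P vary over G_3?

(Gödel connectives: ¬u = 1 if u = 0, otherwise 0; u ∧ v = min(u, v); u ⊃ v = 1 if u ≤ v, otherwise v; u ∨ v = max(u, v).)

0.50

The minimum is attained at Q = 0.5, P = 0:
  (P ⊃ P): 0 ≤ 0, so result = 1
  (P ⊃ Q): 0 ≤ 0.5, so result = 1
  (Q ∧ (P ⊃ Q)) = min(0.5, 1) = 0.5
  ((P ⊃ P) ∧ (Q ∧ (P ⊃ Q))) = min(1, 0.5) = 0.5
  (Q ⊃ ((P ⊃ P) ∧ (Q ∧ (P ⊃ Q)))): 0.5 ≤ 0.5, so result = 1
  ¬Q: Gödel ¬ of 0.5 = 0 (operand ≠ 0)
  (¬Q ∨ Q) = max(0, 0.5) = 0.5
  ((Q ⊃ ((P ⊃ P) ∧ (Q ∧ (P ⊃ Q)))) ⊃ (¬Q ∨ Q)): 1 > 0.5, so result = 0.5
Checking all 9 assignments confirms none give a value below 0.50.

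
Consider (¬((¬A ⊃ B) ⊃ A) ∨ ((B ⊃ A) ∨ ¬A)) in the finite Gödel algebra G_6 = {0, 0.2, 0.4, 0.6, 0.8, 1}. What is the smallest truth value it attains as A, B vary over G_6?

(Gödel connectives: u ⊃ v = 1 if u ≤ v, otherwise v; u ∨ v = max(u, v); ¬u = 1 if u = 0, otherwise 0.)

0.20

The minimum is attained at A = 0.2, B = 0.4:
  ¬A: Gödel ¬ of 0.2 = 0 (operand ≠ 0)
  (¬A ⊃ B): 0 ≤ 0.4, so result = 1
  ((¬A ⊃ B) ⊃ A): 1 > 0.2, so result = 0.2
  ¬((¬A ⊃ B) ⊃ A): Gödel ¬ of 0.2 = 0 (operand ≠ 0)
  (B ⊃ A): 0.4 > 0.2, so result = 0.2
  ¬A: Gödel ¬ of 0.2 = 0 (operand ≠ 0)
  ((B ⊃ A) ∨ ¬A) = max(0.2, 0) = 0.2
  (¬((¬A ⊃ B) ⊃ A) ∨ ((B ⊃ A) ∨ ¬A)) = max(0, 0.2) = 0.2
Checking all 36 assignments confirms none give a value below 0.20.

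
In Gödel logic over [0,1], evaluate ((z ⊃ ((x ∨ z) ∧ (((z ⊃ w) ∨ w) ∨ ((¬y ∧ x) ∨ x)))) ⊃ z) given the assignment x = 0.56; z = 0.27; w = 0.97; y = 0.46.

(x ∨ z) = max(0.56, 0.27) = 0.56
(z ⊃ w): 0.27 ≤ 0.97, so result = 1
((z ⊃ w) ∨ w) = max(1, 0.97) = 1
¬y: Gödel ¬ of 0.46 = 0 (operand ≠ 0)
(¬y ∧ x) = min(0, 0.56) = 0
((¬y ∧ x) ∨ x) = max(0, 0.56) = 0.56
(((z ⊃ w) ∨ w) ∨ ((¬y ∧ x) ∨ x)) = max(1, 0.56) = 1
((x ∨ z) ∧ (((z ⊃ w) ∨ w) ∨ ((¬y ∧ x) ∨ x))) = min(0.56, 1) = 0.56
(z ⊃ ((x ∨ z) ∧ (((z ⊃ w) ∨ w) ∨ ((¬y ∧ x) ∨ x)))): 0.27 ≤ 0.56, so result = 1
((z ⊃ ((x ∨ z) ∧ (((z ⊃ w) ∨ w) ∨ ((¬y ∧ x) ∨ x)))) ⊃ z): 1 > 0.27, so result = 0.27

0.27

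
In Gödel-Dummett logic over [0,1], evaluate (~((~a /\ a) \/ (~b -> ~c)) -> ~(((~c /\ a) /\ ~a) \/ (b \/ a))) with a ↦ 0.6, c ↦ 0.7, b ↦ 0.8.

~a: Gödel ¬ of 0.6 = 0 (operand ≠ 0)
(~a /\ a) = min(0, 0.6) = 0
~b: Gödel ¬ of 0.8 = 0 (operand ≠ 0)
~c: Gödel ¬ of 0.7 = 0 (operand ≠ 0)
(~b -> ~c): 0 ≤ 0, so result = 1
((~a /\ a) \/ (~b -> ~c)) = max(0, 1) = 1
~((~a /\ a) \/ (~b -> ~c)): Gödel ¬ of 1 = 0 (operand ≠ 0)
~c: Gödel ¬ of 0.7 = 0 (operand ≠ 0)
(~c /\ a) = min(0, 0.6) = 0
~a: Gödel ¬ of 0.6 = 0 (operand ≠ 0)
((~c /\ a) /\ ~a) = min(0, 0) = 0
(b \/ a) = max(0.8, 0.6) = 0.8
(((~c /\ a) /\ ~a) \/ (b \/ a)) = max(0, 0.8) = 0.8
~(((~c /\ a) /\ ~a) \/ (b \/ a)): Gödel ¬ of 0.8 = 0 (operand ≠ 0)
(~((~a /\ a) \/ (~b -> ~c)) -> ~(((~c /\ a) /\ ~a) \/ (b \/ a))): 0 ≤ 0, so result = 1

1.00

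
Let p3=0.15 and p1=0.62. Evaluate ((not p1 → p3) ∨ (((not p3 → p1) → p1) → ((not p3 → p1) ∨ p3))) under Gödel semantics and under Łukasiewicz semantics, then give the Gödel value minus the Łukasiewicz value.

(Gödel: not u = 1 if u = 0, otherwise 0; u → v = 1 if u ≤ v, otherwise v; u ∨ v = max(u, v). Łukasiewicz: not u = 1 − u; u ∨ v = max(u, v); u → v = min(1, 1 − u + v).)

0.08

Gödel evaluation:
  not p1: Gödel ¬ of 0.62 = 0 (operand ≠ 0)
  (not p1 → p3): 0 ≤ 0.15, so result = 1
  not p3: Gödel ¬ of 0.15 = 0 (operand ≠ 0)
  (not p3 → p1): 0 ≤ 0.62, so result = 1
  ((not p3 → p1) → p1): 1 > 0.62, so result = 0.62
  not p3: Gödel ¬ of 0.15 = 0 (operand ≠ 0)
  (not p3 → p1): 0 ≤ 0.62, so result = 1
  ((not p3 → p1) ∨ p3) = max(1, 0.15) = 1
  (((not p3 → p1) → p1) → ((not p3 → p1) ∨ p3)): 0.62 ≤ 1, so result = 1
  ((not p1 → p3) ∨ (((not p3 → p1) → p1) → ((not p3 → p1) ∨ p3))) = max(1, 1) = 1
  Gödel value = 1
Łukasiewicz evaluation:
  not p1: Łukasiewicz ¬ gives 1 − 0.62 = 0.38
  (not p1 → p3): min(1, 1 − 0.38 + 0.15) = 0.77
  not p3: Łukasiewicz ¬ gives 1 − 0.15 = 0.85
  (not p3 → p1): min(1, 1 − 0.85 + 0.62) = 0.77
  ((not p3 → p1) → p1): min(1, 1 − 0.77 + 0.62) = 0.85
  not p3: Łukasiewicz ¬ gives 1 − 0.15 = 0.85
  (not p3 → p1): min(1, 1 − 0.85 + 0.62) = 0.77
  ((not p3 → p1) ∨ p3) = max(0.77, 0.15) = 0.77
  (((not p3 → p1) → p1) → ((not p3 → p1) ∨ p3)): min(1, 1 − 0.85 + 0.77) = 0.92
  ((not p1 → p3) ∨ (((not p3 → p1) → p1) → ((not p3 → p1) ∨ p3))) = max(0.77, 0.92) = 0.92
  Łukasiewicz value = 0.92
Difference: 1 − 0.92 = 0.08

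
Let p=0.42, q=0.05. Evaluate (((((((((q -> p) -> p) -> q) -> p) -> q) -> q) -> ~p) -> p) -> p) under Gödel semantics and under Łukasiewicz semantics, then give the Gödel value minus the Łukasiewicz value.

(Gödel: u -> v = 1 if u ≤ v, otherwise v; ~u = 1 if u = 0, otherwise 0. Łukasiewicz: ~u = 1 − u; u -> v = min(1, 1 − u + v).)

-0.37

Gödel evaluation:
  (q -> p): 0.05 ≤ 0.42, so result = 1
  ((q -> p) -> p): 1 > 0.42, so result = 0.42
  (((q -> p) -> p) -> q): 0.42 > 0.05, so result = 0.05
  ((((q -> p) -> p) -> q) -> p): 0.05 ≤ 0.42, so result = 1
  (((((q -> p) -> p) -> q) -> p) -> q): 1 > 0.05, so result = 0.05
  ((((((q -> p) -> p) -> q) -> p) -> q) -> q): 0.05 ≤ 0.05, so result = 1
  ~p: Gödel ¬ of 0.42 = 0 (operand ≠ 0)
  (((((((q -> p) -> p) -> q) -> p) -> q) -> q) -> ~p): 1 > 0, so result = 0
  ((((((((q -> p) -> p) -> q) -> p) -> q) -> q) -> ~p) -> p): 0 ≤ 0.42, so result = 1
  (((((((((q -> p) -> p) -> q) -> p) -> q) -> q) -> ~p) -> p) -> p): 1 > 0.42, so result = 0.42
  Gödel value = 0.42
Łukasiewicz evaluation:
  (q -> p): min(1, 1 − 0.05 + 0.42) = 1
  ((q -> p) -> p): min(1, 1 − 1 + 0.42) = 0.42
  (((q -> p) -> p) -> q): min(1, 1 − 0.42 + 0.05) = 0.63
  ((((q -> p) -> p) -> q) -> p): min(1, 1 − 0.63 + 0.42) = 0.79
  (((((q -> p) -> p) -> q) -> p) -> q): min(1, 1 − 0.79 + 0.05) = 0.26
  ((((((q -> p) -> p) -> q) -> p) -> q) -> q): min(1, 1 − 0.26 + 0.05) = 0.79
  ~p: Łukasiewicz ¬ gives 1 − 0.42 = 0.58
  (((((((q -> p) -> p) -> q) -> p) -> q) -> q) -> ~p): min(1, 1 − 0.79 + 0.58) = 0.79
  ((((((((q -> p) -> p) -> q) -> p) -> q) -> q) -> ~p) -> p): min(1, 1 − 0.79 + 0.42) = 0.63
  (((((((((q -> p) -> p) -> q) -> p) -> q) -> q) -> ~p) -> p) -> p): min(1, 1 − 0.63 + 0.42) = 0.79
  Łukasiewicz value = 0.79
Difference: 0.42 − 0.79 = -0.37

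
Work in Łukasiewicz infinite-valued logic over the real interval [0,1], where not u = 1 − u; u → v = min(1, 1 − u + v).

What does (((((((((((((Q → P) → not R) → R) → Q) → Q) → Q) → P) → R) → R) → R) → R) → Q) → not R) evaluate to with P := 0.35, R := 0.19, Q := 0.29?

(Q → P): min(1, 1 − 0.29 + 0.35) = 1
not R: Łukasiewicz ¬ gives 1 − 0.19 = 0.81
((Q → P) → not R): min(1, 1 − 1 + 0.81) = 0.81
(((Q → P) → not R) → R): min(1, 1 − 0.81 + 0.19) = 0.38
((((Q → P) → not R) → R) → Q): min(1, 1 − 0.38 + 0.29) = 0.91
(((((Q → P) → not R) → R) → Q) → Q): min(1, 1 − 0.91 + 0.29) = 0.38
((((((Q → P) → not R) → R) → Q) → Q) → Q): min(1, 1 − 0.38 + 0.29) = 0.91
(((((((Q → P) → not R) → R) → Q) → Q) → Q) → P): min(1, 1 − 0.91 + 0.35) = 0.44
((((((((Q → P) → not R) → R) → Q) → Q) → Q) → P) → R): min(1, 1 − 0.44 + 0.19) = 0.75
(((((((((Q → P) → not R) → R) → Q) → Q) → Q) → P) → R) → R): min(1, 1 − 0.75 + 0.19) = 0.44
((((((((((Q → P) → not R) → R) → Q) → Q) → Q) → P) → R) → R) → R): min(1, 1 − 0.44 + 0.19) = 0.75
(((((((((((Q → P) → not R) → R) → Q) → Q) → Q) → P) → R) → R) → R) → R): min(1, 1 − 0.75 + 0.19) = 0.44
((((((((((((Q → P) → not R) → R) → Q) → Q) → Q) → P) → R) → R) → R) → R) → Q): min(1, 1 − 0.44 + 0.29) = 0.85
not R: Łukasiewicz ¬ gives 1 − 0.19 = 0.81
(((((((((((((Q → P) → not R) → R) → Q) → Q) → Q) → P) → R) → R) → R) → R) → Q) → not R): min(1, 1 − 0.85 + 0.81) = 0.96

0.96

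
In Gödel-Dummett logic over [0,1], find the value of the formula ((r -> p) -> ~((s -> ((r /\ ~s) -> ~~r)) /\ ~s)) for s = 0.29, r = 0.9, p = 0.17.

1.00

(r -> p): 0.9 > 0.17, so result = 0.17
~s: Gödel ¬ of 0.29 = 0 (operand ≠ 0)
(r /\ ~s) = min(0.9, 0) = 0
~r: Gödel ¬ of 0.9 = 0 (operand ≠ 0)
~~r: Gödel ¬ of 0 = 1 (operand is 0)
((r /\ ~s) -> ~~r): 0 ≤ 1, so result = 1
(s -> ((r /\ ~s) -> ~~r)): 0.29 ≤ 1, so result = 1
~s: Gödel ¬ of 0.29 = 0 (operand ≠ 0)
((s -> ((r /\ ~s) -> ~~r)) /\ ~s) = min(1, 0) = 0
~((s -> ((r /\ ~s) -> ~~r)) /\ ~s): Gödel ¬ of 0 = 1 (operand is 0)
((r -> p) -> ~((s -> ((r /\ ~s) -> ~~r)) /\ ~s)): 0.17 ≤ 1, so result = 1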